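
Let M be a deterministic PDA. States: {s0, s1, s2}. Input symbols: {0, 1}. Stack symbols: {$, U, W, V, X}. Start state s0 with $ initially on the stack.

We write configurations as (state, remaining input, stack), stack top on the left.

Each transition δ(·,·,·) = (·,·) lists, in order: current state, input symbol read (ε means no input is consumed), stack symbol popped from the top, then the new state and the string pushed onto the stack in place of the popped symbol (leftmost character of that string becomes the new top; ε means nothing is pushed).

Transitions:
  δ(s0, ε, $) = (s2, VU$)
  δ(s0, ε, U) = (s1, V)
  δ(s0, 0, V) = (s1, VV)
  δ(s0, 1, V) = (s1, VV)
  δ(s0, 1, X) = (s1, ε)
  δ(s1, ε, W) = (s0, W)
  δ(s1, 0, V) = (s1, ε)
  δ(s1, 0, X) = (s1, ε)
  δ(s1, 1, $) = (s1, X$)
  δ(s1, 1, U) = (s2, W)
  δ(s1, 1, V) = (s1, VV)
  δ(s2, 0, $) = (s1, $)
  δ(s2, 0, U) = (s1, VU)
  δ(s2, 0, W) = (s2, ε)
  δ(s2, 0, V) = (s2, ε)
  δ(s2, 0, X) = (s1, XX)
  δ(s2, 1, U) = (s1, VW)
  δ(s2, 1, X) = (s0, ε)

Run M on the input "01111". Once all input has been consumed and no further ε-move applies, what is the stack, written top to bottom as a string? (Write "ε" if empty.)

VVVVW$

(s0, 01111, $)
  ε-move, top $: go to s2, push VU$ → (s2, 01111, VU$)
  read 0, top V: go to s2, push ε → (s2, 1111, U$)
  read 1, top U: go to s1, push VW → (s1, 111, VW$)
  read 1, top V: go to s1, push VV → (s1, 11, VVW$)
  read 1, top V: go to s1, push VV → (s1, 1, VVVW$)
  read 1, top V: go to s1, push VV → (s1, ε, VVVVW$)
All input consumed in state s1 with stack VVVVW$.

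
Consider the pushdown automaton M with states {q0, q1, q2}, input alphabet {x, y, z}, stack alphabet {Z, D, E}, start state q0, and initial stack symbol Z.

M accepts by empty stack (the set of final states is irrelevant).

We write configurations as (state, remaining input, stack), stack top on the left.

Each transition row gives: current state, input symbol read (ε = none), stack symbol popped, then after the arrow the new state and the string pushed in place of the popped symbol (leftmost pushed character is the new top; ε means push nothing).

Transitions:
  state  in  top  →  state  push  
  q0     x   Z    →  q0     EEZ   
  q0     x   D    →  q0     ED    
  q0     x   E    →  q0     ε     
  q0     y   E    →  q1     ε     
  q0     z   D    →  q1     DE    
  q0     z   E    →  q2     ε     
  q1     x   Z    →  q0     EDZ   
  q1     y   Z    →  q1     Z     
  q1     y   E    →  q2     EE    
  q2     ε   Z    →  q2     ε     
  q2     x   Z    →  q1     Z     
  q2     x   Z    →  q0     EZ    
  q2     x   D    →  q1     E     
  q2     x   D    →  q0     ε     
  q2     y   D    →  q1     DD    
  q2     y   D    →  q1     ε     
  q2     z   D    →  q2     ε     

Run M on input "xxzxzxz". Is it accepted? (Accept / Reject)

One accepting computation: (q0, xxzxzxz, Z) ⊢ (q0, xzxzxz, EEZ) ⊢ (q0, zxzxz, EZ) ⊢ (q2, xzxz, Z) ⊢ (q0, zxz, EZ) ⊢ (q2, xz, Z) ⊢ (q0, z, EZ) ⊢ (q2, ε, Z) ⊢ (q2, ε, ε)
All input consumed and the stack is empty.

Accept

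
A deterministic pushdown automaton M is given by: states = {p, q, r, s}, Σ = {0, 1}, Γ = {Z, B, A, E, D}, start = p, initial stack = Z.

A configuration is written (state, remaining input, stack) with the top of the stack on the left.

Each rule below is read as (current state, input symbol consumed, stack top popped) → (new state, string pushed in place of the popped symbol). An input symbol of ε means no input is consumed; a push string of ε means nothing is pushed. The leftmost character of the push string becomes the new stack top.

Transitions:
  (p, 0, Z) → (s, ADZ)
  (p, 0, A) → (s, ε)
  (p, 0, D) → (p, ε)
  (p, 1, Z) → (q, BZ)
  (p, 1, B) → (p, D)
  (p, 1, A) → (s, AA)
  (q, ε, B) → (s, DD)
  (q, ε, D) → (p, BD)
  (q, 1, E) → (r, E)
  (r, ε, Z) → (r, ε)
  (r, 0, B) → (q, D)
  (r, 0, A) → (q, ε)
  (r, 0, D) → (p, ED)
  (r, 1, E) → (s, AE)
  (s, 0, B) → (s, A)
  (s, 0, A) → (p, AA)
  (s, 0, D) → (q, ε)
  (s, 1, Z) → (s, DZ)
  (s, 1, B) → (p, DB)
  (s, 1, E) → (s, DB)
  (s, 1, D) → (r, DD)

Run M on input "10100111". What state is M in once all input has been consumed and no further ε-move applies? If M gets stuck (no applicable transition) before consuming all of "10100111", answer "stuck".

(p, 10100111, Z)
  read 1, top Z: go to q, push BZ → (q, 0100111, BZ)
  ε-move, top B: go to s, push DD → (s, 0100111, DDZ)
  read 0, top D: go to q, push ε → (q, 100111, DZ)
  ε-move, top D: go to p, push BD → (p, 100111, BDZ)
  read 1, top B: go to p, push D → (p, 00111, DDZ)
  read 0, top D: go to p, push ε → (p, 0111, DZ)
  read 0, top D: go to p, push ε → (p, 111, Z)
  read 1, top Z: go to q, push BZ → (q, 11, BZ)
  ε-move, top B: go to s, push DD → (s, 11, DDZ)
  read 1, top D: go to r, push DD → (r, 1, DDDZ)
No transition for (r, 1, top D); M blocks with input 1 remaining.

stuck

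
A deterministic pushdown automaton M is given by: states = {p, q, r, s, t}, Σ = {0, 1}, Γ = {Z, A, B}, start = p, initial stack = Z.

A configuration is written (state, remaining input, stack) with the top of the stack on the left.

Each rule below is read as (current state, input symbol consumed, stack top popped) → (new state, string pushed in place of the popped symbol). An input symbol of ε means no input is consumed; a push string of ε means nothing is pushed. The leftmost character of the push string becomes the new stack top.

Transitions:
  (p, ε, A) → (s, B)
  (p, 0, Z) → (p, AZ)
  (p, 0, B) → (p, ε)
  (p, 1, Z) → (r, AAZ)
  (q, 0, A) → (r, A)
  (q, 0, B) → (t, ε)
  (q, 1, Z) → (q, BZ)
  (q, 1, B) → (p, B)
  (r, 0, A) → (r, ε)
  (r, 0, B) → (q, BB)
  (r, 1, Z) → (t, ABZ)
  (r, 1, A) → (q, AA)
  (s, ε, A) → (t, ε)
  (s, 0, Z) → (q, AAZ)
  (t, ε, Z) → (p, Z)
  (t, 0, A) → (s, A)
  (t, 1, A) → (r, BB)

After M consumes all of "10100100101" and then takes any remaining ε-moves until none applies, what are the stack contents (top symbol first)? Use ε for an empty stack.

(p, 10100100101, Z) ⊢ (r, 0100100101, AAZ) ⊢ (r, 100100101, AZ) ⊢ (q, 00100101, AAZ) ⊢ (r, 0100101, AAZ) ⊢ (r, 100101, AZ) ⊢ (q, 00101, AAZ) ⊢ (r, 0101, AAZ) ⊢ (r, 101, AZ) ⊢ (q, 01, AAZ) ⊢ (r, 1, AAZ) ⊢ (q, ε, AAAZ)
All input consumed in state q with stack AAAZ.

AAAZ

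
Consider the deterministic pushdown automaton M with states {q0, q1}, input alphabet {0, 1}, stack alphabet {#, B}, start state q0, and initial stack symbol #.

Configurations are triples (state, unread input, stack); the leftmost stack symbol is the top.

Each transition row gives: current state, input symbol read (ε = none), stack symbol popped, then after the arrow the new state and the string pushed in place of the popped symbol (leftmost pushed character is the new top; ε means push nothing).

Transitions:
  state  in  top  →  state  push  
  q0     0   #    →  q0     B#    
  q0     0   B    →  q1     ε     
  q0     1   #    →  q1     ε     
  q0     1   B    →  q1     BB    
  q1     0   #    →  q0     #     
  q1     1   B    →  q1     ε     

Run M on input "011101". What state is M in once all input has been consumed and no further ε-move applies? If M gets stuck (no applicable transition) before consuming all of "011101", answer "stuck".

(q0, 011101, #)
  read 0, top #: go to q0, push B# → (q0, 11101, B#)
  read 1, top B: go to q1, push BB → (q1, 1101, BB#)
  read 1, top B: go to q1, push ε → (q1, 101, B#)
  read 1, top B: go to q1, push ε → (q1, 01, #)
  read 0, top #: go to q0, push # → (q0, 1, #)
  read 1, top #: go to q1, push ε → (q1, ε, ε)
All input consumed; M is in state q1.

q1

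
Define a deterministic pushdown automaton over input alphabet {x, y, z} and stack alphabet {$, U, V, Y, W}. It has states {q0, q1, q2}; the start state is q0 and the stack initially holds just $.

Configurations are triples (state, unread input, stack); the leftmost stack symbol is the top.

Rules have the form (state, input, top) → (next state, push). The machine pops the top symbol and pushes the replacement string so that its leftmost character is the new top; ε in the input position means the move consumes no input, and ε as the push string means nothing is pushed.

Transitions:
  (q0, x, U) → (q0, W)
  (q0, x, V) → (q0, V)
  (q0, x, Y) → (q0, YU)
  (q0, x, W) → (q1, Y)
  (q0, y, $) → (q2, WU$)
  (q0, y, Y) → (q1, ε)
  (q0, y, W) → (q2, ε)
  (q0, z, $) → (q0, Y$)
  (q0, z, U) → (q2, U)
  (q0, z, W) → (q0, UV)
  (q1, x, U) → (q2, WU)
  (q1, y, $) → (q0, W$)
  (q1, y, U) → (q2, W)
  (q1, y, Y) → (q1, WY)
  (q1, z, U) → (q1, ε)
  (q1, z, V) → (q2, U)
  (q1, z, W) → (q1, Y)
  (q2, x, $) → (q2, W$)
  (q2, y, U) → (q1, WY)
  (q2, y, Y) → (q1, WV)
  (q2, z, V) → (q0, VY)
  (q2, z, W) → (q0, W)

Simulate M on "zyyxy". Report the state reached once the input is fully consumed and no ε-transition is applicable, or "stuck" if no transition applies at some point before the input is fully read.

q1

(q0, zyyxy, $)
  read z, top $: go to q0, push Y$ → (q0, yyxy, Y$)
  read y, top Y: go to q1, push ε → (q1, yxy, $)
  read y, top $: go to q0, push W$ → (q0, xy, W$)
  read x, top W: go to q1, push Y → (q1, y, Y$)
  read y, top Y: go to q1, push WY → (q1, ε, WY$)
All input consumed; M is in state q1.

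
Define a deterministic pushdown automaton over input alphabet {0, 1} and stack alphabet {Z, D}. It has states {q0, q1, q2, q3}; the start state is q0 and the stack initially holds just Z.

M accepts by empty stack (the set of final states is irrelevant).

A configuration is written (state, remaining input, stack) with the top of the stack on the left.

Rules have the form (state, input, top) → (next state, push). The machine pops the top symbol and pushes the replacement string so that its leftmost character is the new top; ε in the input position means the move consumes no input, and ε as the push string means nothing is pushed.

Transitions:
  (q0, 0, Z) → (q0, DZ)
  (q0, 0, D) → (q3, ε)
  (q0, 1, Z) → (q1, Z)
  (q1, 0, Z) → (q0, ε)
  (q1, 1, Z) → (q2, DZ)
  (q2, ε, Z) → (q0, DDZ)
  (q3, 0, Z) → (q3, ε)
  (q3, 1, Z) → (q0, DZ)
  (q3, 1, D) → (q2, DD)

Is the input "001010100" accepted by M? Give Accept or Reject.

Accept

(q0, 001010100, Z)
  read 0, top Z: go to q0, push DZ → (q0, 01010100, DZ)
  read 0, top D: go to q3, push ε → (q3, 1010100, Z)
  read 1, top Z: go to q0, push DZ → (q0, 010100, DZ)
  read 0, top D: go to q3, push ε → (q3, 10100, Z)
  read 1, top Z: go to q0, push DZ → (q0, 0100, DZ)
  read 0, top D: go to q3, push ε → (q3, 100, Z)
  read 1, top Z: go to q0, push DZ → (q0, 00, DZ)
  read 0, top D: go to q3, push ε → (q3, 0, Z)
  read 0, top Z: go to q3, push ε → (q3, ε, ε)
All input consumed and the stack is empty.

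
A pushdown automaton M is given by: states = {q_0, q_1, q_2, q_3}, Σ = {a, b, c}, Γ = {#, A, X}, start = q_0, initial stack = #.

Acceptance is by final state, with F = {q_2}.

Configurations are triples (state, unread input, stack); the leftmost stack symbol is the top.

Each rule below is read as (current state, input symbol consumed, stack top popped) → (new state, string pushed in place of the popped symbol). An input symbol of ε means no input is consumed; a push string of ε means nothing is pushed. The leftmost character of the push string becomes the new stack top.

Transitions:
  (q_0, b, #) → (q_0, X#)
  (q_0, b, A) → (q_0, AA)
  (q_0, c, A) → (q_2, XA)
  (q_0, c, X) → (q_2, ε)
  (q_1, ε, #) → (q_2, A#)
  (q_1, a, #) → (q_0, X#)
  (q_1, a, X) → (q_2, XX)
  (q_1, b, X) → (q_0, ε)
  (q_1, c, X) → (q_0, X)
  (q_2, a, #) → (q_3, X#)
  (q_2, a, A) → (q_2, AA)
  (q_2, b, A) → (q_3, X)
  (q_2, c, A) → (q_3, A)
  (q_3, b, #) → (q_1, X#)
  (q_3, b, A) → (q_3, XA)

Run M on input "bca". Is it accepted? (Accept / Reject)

Reject

No computation consumes all input and reaches a final state.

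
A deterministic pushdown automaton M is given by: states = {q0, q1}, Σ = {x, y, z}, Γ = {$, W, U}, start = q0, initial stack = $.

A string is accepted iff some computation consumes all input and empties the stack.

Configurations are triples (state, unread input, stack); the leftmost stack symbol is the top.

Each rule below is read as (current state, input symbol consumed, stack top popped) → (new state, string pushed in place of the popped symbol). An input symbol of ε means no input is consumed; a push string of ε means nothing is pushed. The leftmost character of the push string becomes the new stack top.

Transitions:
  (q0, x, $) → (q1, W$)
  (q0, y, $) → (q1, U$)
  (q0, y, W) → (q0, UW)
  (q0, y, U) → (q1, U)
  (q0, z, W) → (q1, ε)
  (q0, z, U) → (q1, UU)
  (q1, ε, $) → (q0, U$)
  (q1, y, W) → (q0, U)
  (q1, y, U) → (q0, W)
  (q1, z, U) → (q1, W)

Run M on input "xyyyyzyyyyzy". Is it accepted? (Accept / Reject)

Reject

(q0, xyyyyzyyyyzy, $) ⊢ (q1, yyyyzyyyyzy, W$) ⊢ (q0, yyyzyyyyzy, U$) ⊢ (q1, yyzyyyyzy, U$) ⊢ (q0, yzyyyyzy, W$) ⊢ (q0, zyyyyzy, UW$) ⊢ (q1, yyyyzy, UUW$) ⊢ (q0, yyyzy, WUW$) ⊢ (q0, yyzy, UWUW$) ⊢ (q1, yzy, UWUW$) ⊢ (q0, zy, WWUW$) ⊢ (q1, y, WUW$) ⊢ (q0, ε, UUW$)
All input consumed; stack is UUW$, not empty, and no further ε-move applies.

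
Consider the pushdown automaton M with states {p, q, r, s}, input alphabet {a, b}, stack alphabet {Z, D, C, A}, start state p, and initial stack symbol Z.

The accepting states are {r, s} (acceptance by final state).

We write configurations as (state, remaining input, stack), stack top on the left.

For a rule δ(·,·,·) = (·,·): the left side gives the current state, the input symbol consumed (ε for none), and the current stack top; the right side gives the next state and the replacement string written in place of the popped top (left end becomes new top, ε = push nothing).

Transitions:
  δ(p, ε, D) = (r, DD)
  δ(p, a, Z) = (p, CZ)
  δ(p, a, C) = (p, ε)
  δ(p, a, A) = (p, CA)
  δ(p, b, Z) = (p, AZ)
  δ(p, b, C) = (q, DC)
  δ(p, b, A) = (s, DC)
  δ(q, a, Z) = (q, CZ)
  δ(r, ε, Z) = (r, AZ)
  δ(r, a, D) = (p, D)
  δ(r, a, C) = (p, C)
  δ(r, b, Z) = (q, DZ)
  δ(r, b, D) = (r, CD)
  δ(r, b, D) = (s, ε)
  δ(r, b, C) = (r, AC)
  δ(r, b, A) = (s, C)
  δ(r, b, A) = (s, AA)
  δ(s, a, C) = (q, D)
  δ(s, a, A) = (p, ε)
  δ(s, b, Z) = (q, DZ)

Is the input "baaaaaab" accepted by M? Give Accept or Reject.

One accepting computation: (p, baaaaaab, Z) ⊢ (p, aaaaaab, AZ) ⊢ (p, aaaaab, CAZ) ⊢ (p, aaaab, AZ) ⊢ (p, aaab, CAZ) ⊢ (p, aab, AZ) ⊢ (p, ab, CAZ) ⊢ (p, b, AZ) ⊢ (s, ε, DCZ)
All input consumed and state s ∈ F.

Accept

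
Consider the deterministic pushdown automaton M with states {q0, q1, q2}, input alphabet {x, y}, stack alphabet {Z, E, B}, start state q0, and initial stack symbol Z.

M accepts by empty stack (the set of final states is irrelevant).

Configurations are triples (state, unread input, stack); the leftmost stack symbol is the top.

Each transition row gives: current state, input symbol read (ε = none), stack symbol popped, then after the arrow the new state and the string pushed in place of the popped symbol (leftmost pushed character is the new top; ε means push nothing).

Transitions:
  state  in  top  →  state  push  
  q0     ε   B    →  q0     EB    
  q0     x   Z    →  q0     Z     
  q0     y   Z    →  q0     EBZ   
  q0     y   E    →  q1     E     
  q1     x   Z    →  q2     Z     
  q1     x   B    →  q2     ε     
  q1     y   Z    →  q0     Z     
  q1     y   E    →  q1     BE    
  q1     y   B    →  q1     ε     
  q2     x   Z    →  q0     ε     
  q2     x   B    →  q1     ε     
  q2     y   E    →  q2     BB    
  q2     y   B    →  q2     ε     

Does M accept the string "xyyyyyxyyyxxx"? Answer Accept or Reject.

Accept

(q0, xyyyyyxyyyxxx, Z)
  read x, top Z: go to q0, push Z → (q0, yyyyyxyyyxxx, Z)
  read y, top Z: go to q0, push EBZ → (q0, yyyyxyyyxxx, EBZ)
  read y, top E: go to q1, push E → (q1, yyyxyyyxxx, EBZ)
  read y, top E: go to q1, push BE → (q1, yyxyyyxxx, BEBZ)
  read y, top B: go to q1, push ε → (q1, yxyyyxxx, EBZ)
  read y, top E: go to q1, push BE → (q1, xyyyxxx, BEBZ)
  read x, top B: go to q2, push ε → (q2, yyyxxx, EBZ)
  read y, top E: go to q2, push BB → (q2, yyxxx, BBBZ)
  read y, top B: go to q2, push ε → (q2, yxxx, BBZ)
  read y, top B: go to q2, push ε → (q2, xxx, BZ)
  read x, top B: go to q1, push ε → (q1, xx, Z)
  read x, top Z: go to q2, push Z → (q2, x, Z)
  read x, top Z: go to q0, push ε → (q0, ε, ε)
All input consumed and the stack is empty.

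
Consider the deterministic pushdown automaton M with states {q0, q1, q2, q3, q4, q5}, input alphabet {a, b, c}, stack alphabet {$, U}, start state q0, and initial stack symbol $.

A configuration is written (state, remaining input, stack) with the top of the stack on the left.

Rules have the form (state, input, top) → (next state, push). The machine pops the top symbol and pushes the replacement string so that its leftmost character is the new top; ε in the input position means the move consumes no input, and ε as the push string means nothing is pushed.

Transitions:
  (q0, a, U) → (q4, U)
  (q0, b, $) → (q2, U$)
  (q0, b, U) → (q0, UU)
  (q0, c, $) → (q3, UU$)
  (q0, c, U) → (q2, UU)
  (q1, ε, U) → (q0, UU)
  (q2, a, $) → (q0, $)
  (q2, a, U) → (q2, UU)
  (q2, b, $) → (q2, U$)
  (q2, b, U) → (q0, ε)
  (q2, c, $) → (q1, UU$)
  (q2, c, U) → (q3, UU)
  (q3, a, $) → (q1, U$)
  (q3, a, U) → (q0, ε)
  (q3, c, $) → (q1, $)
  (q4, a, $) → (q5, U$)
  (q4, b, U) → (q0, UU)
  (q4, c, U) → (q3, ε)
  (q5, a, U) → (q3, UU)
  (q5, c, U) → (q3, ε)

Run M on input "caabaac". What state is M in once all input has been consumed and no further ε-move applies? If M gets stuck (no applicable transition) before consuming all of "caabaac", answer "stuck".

(q0, caabaac, $)
  read c, top $: go to q3, push UU$ → (q3, aabaac, UU$)
  read a, top U: go to q0, push ε → (q0, abaac, U$)
  read a, top U: go to q4, push U → (q4, baac, U$)
  read b, top U: go to q0, push UU → (q0, aac, UU$)
  read a, top U: go to q4, push U → (q4, ac, UU$)
No transition for (q4, a, top U); M blocks with input ac remaining.

stuck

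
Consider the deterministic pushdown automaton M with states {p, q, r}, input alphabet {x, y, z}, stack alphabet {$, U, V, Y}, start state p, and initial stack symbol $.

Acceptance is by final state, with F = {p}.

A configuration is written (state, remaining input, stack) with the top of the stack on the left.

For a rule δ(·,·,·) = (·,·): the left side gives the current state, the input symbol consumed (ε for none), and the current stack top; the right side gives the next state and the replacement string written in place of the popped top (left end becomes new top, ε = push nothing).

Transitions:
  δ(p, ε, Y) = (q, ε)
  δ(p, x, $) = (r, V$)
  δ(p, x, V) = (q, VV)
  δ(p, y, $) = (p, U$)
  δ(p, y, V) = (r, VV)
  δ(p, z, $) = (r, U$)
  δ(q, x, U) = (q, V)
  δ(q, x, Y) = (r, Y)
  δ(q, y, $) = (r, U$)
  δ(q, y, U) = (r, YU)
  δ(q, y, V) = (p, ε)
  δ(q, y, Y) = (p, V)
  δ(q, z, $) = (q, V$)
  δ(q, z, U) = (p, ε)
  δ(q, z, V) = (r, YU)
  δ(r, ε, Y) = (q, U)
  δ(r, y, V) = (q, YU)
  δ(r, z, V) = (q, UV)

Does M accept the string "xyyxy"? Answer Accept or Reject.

(p, xyyxy, $)
  read x, top $: go to r, push V$ → (r, yyxy, V$)
  read y, top V: go to q, push YU → (q, yxy, YU$)
  read y, top Y: go to p, push V → (p, xy, VU$)
  read x, top V: go to q, push VV → (q, y, VVU$)
  read y, top V: go to p, push ε → (p, ε, VU$)
All input consumed; state p ∈ F.

Accept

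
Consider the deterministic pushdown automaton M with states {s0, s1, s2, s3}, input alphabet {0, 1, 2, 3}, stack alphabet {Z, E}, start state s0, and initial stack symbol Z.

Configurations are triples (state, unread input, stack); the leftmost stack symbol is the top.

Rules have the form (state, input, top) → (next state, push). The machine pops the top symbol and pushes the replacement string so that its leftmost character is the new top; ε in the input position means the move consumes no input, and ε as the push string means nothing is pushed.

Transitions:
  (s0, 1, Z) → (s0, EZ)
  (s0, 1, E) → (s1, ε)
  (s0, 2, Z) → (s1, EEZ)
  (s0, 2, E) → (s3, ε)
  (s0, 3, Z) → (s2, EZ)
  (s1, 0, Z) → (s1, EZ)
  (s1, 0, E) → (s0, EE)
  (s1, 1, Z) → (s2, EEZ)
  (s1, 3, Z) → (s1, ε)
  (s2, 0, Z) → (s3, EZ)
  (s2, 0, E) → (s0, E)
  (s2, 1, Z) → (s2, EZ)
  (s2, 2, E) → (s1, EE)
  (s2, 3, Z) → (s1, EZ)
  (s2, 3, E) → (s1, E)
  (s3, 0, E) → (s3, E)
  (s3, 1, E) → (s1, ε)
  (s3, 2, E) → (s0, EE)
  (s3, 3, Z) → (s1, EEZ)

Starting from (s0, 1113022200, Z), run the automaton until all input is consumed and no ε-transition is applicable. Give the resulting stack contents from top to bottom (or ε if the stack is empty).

EEZ

(s0, 1113022200, Z) ⊢ (s0, 113022200, EZ) ⊢ (s1, 13022200, Z) ⊢ (s2, 3022200, EEZ) ⊢ (s1, 022200, EEZ) ⊢ (s0, 22200, EEEZ) ⊢ (s3, 2200, EEZ) ⊢ (s0, 200, EEEZ) ⊢ (s3, 00, EEZ) ⊢ (s3, 0, EEZ) ⊢ (s3, ε, EEZ)
All input consumed in state s3 with stack EEZ.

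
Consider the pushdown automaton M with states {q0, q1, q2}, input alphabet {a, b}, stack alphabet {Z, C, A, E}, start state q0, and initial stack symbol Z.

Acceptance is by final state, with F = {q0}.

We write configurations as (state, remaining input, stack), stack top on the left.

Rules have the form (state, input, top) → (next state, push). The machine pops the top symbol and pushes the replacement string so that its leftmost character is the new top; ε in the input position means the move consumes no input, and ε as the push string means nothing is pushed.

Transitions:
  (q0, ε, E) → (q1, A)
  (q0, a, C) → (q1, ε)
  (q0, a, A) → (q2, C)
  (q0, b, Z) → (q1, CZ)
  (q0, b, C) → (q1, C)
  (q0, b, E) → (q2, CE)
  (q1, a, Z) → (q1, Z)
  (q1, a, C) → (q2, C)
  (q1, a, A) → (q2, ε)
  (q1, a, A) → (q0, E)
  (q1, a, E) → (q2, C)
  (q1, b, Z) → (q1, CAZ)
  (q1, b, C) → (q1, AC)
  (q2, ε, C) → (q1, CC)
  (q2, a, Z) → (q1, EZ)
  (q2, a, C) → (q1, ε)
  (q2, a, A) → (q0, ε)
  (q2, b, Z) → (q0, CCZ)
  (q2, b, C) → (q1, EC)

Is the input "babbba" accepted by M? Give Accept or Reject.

No computation consumes all input and reaches a final state.

Reject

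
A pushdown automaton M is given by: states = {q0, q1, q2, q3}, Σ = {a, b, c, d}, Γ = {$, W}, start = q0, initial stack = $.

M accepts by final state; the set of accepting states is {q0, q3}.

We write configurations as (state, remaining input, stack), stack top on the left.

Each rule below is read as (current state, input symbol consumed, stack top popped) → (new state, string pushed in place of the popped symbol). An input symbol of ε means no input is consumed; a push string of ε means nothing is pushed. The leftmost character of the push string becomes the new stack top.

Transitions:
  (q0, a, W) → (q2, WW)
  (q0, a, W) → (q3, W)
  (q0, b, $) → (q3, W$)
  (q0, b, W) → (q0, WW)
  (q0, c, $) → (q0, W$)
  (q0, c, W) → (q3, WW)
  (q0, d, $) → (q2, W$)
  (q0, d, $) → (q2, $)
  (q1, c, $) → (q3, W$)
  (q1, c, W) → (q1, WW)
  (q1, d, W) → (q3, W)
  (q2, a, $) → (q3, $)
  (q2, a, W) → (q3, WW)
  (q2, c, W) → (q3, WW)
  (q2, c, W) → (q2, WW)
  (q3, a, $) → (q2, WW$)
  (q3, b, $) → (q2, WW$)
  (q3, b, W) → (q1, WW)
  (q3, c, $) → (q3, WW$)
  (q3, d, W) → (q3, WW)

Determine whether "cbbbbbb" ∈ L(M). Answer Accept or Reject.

One accepting computation: (q0, cbbbbbb, $) ⊢ (q0, bbbbbb, W$) ⊢ (q0, bbbbb, WW$) ⊢ (q0, bbbb, WWW$) ⊢ (q0, bbb, WWWW$) ⊢ (q0, bb, WWWWW$) ⊢ (q0, b, WWWWWW$) ⊢ (q0, ε, WWWWWWW$)
All input consumed and state q0 ∈ F.

Accept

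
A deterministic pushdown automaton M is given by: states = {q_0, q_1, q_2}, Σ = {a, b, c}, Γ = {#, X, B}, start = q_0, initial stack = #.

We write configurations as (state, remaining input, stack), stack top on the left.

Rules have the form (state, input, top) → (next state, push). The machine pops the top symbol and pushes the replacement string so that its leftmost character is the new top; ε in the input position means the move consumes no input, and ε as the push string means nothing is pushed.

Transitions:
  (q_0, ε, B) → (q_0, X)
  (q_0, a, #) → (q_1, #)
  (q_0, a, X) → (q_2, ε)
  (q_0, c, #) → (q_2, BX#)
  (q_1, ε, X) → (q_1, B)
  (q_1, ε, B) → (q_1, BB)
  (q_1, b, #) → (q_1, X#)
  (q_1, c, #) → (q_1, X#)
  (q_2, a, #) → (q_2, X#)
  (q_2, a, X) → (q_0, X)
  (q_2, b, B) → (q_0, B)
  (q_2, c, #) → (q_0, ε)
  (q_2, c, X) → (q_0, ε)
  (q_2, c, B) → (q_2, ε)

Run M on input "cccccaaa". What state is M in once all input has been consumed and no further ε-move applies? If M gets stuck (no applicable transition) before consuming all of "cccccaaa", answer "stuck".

q_2

(q_0, cccccaaa, #)
  read c, top #: go to q_2, push BX# → (q_2, ccccaaa, BX#)
  read c, top B: go to q_2, push ε → (q_2, cccaaa, X#)
  read c, top X: go to q_0, push ε → (q_0, ccaaa, #)
  read c, top #: go to q_2, push BX# → (q_2, caaa, BX#)
  read c, top B: go to q_2, push ε → (q_2, aaa, X#)
  read a, top X: go to q_0, push X → (q_0, aa, X#)
  read a, top X: go to q_2, push ε → (q_2, a, #)
  read a, top #: go to q_2, push X# → (q_2, ε, X#)
All input consumed; M is in state q_2.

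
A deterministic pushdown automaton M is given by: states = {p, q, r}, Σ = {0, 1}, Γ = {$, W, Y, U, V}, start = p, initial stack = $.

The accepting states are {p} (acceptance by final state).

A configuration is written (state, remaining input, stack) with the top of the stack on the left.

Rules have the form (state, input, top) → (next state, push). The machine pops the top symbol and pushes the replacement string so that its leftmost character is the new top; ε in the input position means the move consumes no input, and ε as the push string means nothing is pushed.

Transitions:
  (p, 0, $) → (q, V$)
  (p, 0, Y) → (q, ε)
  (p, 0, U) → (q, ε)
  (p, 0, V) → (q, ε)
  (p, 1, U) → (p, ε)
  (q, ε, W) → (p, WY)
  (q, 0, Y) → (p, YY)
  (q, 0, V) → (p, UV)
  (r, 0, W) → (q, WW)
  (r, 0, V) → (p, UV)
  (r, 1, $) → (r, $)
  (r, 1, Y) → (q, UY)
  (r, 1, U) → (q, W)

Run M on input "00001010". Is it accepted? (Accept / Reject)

Reject

(p, 00001010, $)
  read 0, top $: go to q, push V$ → (q, 0001010, V$)
  read 0, top V: go to p, push UV → (p, 001010, UV$)
  read 0, top U: go to q, push ε → (q, 01010, V$)
  read 0, top V: go to p, push UV → (p, 1010, UV$)
  read 1, top U: go to p, push ε → (p, 010, V$)
  read 0, top V: go to q, push ε → (q, 10, $)
No transition applies at (q, 10, $); input not fully consumed.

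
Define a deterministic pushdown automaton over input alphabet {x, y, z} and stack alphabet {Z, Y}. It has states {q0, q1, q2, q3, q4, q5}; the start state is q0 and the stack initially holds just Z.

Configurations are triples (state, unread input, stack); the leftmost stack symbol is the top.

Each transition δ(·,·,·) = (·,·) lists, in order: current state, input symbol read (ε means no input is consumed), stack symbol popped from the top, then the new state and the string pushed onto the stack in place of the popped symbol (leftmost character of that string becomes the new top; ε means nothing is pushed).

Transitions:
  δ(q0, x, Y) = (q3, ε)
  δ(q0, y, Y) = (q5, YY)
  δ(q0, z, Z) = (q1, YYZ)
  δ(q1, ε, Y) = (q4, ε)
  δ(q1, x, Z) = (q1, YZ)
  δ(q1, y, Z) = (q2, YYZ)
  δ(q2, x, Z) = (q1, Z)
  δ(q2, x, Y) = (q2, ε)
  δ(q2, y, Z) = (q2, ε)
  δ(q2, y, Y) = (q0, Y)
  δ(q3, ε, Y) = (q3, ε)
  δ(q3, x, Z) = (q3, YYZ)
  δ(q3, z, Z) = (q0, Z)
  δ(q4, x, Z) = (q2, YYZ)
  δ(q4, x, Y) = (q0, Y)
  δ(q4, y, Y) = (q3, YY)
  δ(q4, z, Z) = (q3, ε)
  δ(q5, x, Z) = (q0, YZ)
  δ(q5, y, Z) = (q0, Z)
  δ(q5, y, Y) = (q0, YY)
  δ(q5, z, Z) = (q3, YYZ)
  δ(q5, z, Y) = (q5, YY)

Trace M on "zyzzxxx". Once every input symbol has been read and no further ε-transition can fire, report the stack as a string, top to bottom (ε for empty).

Z

(q0, zyzzxxx, Z) ⊢ (q1, yzzxxx, YYZ) ⊢ (q4, yzzxxx, YZ) ⊢ (q3, zzxxx, YYZ) ⊢ (q3, zzxxx, YZ) ⊢ (q3, zzxxx, Z) ⊢ (q0, zxxx, Z) ⊢ (q1, xxx, YYZ) ⊢ (q4, xxx, YZ) ⊢ (q0, xx, YZ) ⊢ (q3, x, Z) ⊢ (q3, ε, YYZ) ⊢ (q3, ε, YZ) ⊢ (q3, ε, Z)
All input consumed in state q3 with stack Z.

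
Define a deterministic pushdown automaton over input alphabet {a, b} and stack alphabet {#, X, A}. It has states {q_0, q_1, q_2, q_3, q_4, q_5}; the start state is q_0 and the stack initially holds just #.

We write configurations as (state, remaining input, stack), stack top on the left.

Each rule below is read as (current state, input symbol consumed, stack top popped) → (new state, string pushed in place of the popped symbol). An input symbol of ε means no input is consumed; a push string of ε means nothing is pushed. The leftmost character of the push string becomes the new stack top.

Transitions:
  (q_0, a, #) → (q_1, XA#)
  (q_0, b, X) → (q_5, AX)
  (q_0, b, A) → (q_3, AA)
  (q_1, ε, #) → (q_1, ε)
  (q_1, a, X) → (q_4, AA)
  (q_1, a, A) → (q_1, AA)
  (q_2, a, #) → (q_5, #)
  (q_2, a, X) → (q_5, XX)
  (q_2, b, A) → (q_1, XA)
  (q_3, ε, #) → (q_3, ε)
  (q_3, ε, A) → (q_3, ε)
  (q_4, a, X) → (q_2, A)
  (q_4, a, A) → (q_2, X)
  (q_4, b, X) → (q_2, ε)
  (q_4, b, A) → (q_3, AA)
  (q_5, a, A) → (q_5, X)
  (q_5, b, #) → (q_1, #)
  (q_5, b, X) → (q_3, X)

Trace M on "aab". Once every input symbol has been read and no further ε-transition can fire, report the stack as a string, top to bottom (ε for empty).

ε

(q_0, aab, #) ⊢ (q_1, ab, XA#) ⊢ (q_4, b, AAA#) ⊢ (q_3, ε, AAAA#) ⊢ (q_3, ε, AAA#) ⊢ (q_3, ε, AA#) ⊢ (q_3, ε, A#) ⊢ (q_3, ε, #) ⊢ (q_3, ε, ε)
All input consumed in state q_3 with stack ε.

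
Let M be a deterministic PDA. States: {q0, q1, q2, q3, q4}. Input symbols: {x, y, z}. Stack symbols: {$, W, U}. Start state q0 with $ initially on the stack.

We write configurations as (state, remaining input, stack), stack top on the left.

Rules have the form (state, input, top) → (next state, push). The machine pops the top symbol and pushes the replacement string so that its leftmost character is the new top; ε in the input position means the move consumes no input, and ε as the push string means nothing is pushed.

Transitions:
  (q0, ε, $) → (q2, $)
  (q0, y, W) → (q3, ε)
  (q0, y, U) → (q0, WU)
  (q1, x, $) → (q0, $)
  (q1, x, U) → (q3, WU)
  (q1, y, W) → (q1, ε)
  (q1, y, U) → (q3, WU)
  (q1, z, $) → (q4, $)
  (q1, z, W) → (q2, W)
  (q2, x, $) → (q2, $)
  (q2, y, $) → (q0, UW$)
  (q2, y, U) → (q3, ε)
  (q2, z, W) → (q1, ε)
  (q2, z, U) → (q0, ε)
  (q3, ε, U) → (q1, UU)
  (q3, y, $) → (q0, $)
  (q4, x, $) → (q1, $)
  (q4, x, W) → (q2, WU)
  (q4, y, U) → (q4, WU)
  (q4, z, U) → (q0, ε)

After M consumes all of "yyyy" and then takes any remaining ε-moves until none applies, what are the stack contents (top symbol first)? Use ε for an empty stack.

(q0, yyyy, $)
  ε-move, top $: go to q2, push $ → (q2, yyyy, $)
  read y, top $: go to q0, push UW$ → (q0, yyy, UW$)
  read y, top U: go to q0, push WU → (q0, yy, WUW$)
  read y, top W: go to q3, push ε → (q3, y, UW$)
  ε-move, top U: go to q1, push UU → (q1, y, UUW$)
  read y, top U: go to q3, push WU → (q3, ε, WUUW$)
All input consumed in state q3 with stack WUUW$.

WUUW$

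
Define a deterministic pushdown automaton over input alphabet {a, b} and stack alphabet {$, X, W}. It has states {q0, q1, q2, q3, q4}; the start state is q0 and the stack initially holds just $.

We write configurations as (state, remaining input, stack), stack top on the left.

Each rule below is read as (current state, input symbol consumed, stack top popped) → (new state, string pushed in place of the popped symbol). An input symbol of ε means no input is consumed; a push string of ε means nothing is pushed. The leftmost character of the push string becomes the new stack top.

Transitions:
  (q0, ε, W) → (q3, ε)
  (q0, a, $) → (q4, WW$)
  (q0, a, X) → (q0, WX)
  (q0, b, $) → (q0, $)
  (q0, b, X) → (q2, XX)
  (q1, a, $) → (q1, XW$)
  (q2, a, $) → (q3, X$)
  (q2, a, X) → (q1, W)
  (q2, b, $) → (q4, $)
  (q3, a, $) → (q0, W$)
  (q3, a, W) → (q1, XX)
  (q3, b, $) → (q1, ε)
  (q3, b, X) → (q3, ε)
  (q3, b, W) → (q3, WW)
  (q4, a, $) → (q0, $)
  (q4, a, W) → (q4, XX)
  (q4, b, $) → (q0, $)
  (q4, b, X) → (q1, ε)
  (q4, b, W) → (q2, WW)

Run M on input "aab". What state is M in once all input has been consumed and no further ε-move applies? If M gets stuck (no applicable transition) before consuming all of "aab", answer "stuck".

(q0, aab, $) ⊢ (q4, ab, WW$) ⊢ (q4, b, XXW$) ⊢ (q1, ε, XW$)
All input consumed; M is in state q1.

q1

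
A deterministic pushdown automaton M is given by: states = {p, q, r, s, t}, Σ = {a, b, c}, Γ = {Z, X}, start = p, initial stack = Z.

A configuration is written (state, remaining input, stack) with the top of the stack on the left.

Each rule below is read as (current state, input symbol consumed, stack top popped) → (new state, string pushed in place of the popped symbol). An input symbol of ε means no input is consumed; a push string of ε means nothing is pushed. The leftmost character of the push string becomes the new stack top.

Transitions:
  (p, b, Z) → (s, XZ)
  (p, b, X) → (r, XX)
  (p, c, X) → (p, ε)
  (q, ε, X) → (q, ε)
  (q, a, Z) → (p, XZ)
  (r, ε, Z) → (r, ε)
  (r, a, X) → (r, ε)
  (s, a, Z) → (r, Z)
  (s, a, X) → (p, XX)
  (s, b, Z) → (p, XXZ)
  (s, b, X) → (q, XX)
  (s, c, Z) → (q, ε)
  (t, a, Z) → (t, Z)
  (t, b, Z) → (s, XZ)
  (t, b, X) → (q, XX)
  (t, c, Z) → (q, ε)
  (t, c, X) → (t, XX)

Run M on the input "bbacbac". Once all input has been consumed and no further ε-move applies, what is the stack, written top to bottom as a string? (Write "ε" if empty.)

XZ

(p, bbacbac, Z)
  read b, top Z: go to s, push XZ → (s, bacbac, XZ)
  read b, top X: go to q, push XX → (q, acbac, XXZ)
  ε-move, top X: go to q, push ε → (q, acbac, XZ)
  ε-move, top X: go to q, push ε → (q, acbac, Z)
  read a, top Z: go to p, push XZ → (p, cbac, XZ)
  read c, top X: go to p, push ε → (p, bac, Z)
  read b, top Z: go to s, push XZ → (s, ac, XZ)
  read a, top X: go to p, push XX → (p, c, XXZ)
  read c, top X: go to p, push ε → (p, ε, XZ)
All input consumed in state p with stack XZ.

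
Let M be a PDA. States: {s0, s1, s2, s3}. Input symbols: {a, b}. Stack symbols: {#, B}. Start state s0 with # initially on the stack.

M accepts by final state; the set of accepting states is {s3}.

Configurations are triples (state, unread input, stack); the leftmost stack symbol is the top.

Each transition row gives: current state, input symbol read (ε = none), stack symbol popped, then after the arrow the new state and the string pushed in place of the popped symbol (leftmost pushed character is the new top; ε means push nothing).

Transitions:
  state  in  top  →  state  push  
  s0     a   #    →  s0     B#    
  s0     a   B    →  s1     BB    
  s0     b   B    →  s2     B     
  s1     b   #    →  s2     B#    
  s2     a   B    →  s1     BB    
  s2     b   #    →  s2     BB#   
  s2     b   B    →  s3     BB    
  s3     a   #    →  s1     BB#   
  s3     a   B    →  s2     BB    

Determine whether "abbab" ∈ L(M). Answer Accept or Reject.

One accepting computation: (s0, abbab, #) ⊢ (s0, bbab, B#) ⊢ (s2, bab, B#) ⊢ (s3, ab, BB#) ⊢ (s2, b, BBB#) ⊢ (s3, ε, BBBB#)
All input consumed and state s3 ∈ F.

Accept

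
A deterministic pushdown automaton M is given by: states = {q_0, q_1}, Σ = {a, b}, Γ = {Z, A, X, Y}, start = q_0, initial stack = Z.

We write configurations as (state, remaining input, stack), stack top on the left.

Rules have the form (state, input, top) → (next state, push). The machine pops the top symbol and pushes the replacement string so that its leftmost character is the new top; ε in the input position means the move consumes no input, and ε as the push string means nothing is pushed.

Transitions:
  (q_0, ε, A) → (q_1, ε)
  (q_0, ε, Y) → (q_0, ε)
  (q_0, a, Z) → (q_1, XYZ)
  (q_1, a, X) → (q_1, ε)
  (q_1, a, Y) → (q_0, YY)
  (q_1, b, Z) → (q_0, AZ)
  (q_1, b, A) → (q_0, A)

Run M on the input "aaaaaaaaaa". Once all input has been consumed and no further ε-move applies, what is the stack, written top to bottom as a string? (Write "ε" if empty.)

(q_0, aaaaaaaaaa, Z) ⊢ (q_1, aaaaaaaaa, XYZ) ⊢ (q_1, aaaaaaaa, YZ) ⊢ (q_0, aaaaaaa, YYZ) ⊢ (q_0, aaaaaaa, YZ) ⊢ (q_0, aaaaaaa, Z) ⊢ (q_1, aaaaaa, XYZ) ⊢ (q_1, aaaaa, YZ) ⊢ (q_0, aaaa, YYZ) ⊢ (q_0, aaaa, YZ) ⊢ (q_0, aaaa, Z) ⊢ (q_1, aaa, XYZ) ⊢ (q_1, aa, YZ) ⊢ (q_0, a, YYZ) ⊢ (q_0, a, YZ) ⊢ (q_0, a, Z) ⊢ (q_1, ε, XYZ)
All input consumed in state q_1 with stack XYZ.

XYZ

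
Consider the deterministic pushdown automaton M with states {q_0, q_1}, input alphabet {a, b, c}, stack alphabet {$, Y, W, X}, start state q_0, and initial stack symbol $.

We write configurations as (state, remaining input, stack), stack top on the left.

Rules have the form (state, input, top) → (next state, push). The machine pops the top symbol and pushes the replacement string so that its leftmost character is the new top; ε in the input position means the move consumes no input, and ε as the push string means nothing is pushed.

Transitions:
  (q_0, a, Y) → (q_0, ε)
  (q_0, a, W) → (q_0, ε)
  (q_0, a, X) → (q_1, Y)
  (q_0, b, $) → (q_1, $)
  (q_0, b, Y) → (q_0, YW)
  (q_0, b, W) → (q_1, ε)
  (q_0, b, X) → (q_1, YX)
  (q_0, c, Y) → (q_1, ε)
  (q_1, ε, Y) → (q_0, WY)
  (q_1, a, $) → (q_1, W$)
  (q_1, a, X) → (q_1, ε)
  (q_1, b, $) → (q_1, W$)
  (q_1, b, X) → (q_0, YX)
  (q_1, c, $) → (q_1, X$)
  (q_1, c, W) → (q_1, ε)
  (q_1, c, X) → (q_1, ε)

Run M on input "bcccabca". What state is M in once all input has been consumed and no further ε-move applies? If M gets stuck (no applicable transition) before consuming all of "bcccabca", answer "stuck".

q_1

(q_0, bcccabca, $) ⊢ (q_1, cccabca, $) ⊢ (q_1, ccabca, X$) ⊢ (q_1, cabca, $) ⊢ (q_1, abca, X$) ⊢ (q_1, bca, $) ⊢ (q_1, ca, W$) ⊢ (q_1, a, $) ⊢ (q_1, ε, W$)
All input consumed; M is in state q_1.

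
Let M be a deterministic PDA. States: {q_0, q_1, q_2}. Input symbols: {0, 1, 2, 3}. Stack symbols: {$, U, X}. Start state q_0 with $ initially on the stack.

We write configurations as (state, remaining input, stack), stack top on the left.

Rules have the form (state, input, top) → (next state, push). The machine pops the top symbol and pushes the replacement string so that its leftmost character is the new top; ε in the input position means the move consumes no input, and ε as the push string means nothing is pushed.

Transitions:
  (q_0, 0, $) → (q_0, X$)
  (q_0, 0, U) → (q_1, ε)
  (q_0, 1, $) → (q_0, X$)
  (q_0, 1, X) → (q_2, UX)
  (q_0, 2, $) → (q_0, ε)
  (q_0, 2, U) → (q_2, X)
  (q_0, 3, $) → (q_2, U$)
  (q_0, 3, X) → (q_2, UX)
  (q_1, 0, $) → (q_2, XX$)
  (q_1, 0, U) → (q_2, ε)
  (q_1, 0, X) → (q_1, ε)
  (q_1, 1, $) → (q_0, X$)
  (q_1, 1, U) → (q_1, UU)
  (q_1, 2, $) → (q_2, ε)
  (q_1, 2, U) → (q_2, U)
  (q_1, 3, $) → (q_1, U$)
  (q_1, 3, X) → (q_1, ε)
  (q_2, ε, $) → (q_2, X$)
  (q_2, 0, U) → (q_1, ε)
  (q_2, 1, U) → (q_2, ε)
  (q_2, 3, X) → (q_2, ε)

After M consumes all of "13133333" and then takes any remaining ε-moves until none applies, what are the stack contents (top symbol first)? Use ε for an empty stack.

X$

(q_0, 13133333, $)
  read 1, top $: go to q_0, push X$ → (q_0, 3133333, X$)
  read 3, top X: go to q_2, push UX → (q_2, 133333, UX$)
  read 1, top U: go to q_2, push ε → (q_2, 33333, X$)
  read 3, top X: go to q_2, push ε → (q_2, 3333, $)
  ε-move, top $: go to q_2, push X$ → (q_2, 3333, X$)
  read 3, top X: go to q_2, push ε → (q_2, 333, $)
  ε-move, top $: go to q_2, push X$ → (q_2, 333, X$)
  read 3, top X: go to q_2, push ε → (q_2, 33, $)
  ε-move, top $: go to q_2, push X$ → (q_2, 33, X$)
  read 3, top X: go to q_2, push ε → (q_2, 3, $)
  ε-move, top $: go to q_2, push X$ → (q_2, 3, X$)
  read 3, top X: go to q_2, push ε → (q_2, ε, $)
  ε-move, top $: go to q_2, push X$ → (q_2, ε, X$)
All input consumed in state q_2 with stack X$.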